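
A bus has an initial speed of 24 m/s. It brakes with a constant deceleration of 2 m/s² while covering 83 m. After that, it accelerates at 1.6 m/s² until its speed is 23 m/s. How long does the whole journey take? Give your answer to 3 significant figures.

8.80 s

Phase 1 (decelerating): v₀ = 24.0 m/s, a = -2 m/s².
v² = v₀² + 2aΔx = 24.0² + 2·-2·83 = 244 → v = 15.6 m/s
t = (v − v₀)/a = (15.6 − 24.0)/-2 = 4.19 s

Phase 2 (accelerating): v₀ = 15.6 m/s, a = 1.6 m/s².
v = v₀ + at → t = (23 − 15.6) / 1.6 = 4.61 s
v² = v₀² + 2aΔx → Δx = (23² − 15.6²)/(2·1.6) = 89.1 m
Total time = 4.19 + 4.61 = 8.80 s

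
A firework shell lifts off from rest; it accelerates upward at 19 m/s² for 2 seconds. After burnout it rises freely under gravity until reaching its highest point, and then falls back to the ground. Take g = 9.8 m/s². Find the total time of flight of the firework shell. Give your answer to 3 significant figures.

Phase 1 (powered ascent): v₀ = 0 m/s, a = 19 m/s².
v = v₀ + at = 0 + (19)(2) = 38.0 m/s
Δx = v₀t + ½at² = 0·2 + 0.5·19·2² = 38.0 m

Phase 2 (coasting upward): v₀ = 38.0 m/s, a = -9.8 m/s².
v = v₀ + at → t = (0 − 38.0) / -9.8 = 3.88 s
v² = v₀² + 2aΔx → Δx = (0² − 38.0²)/(2·-9.8) = 73.7 m

Phase 3 (free fall): v₀ = 0 m/s, a = -9.8 m/s².
Falls 112 m from rest: t = √(2·112/9.8) = 4.77 s; v = g·t = 46.8 m/s.
Total time = 2.00 + 3.88 + 4.77 = 10.7 s

10.7 s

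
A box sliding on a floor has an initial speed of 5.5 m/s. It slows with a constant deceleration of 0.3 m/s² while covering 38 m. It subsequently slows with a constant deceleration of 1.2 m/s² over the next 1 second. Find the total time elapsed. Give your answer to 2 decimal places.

Phase 1 (decelerating): v₀ = 5.50 m/s, a = -0.3 m/s².
v² = v₀² + 2aΔx = 5.50² + 2·-0.3·38 = 7.45 → v = 2.73 m/s
t = (v − v₀)/a = (2.73 − 5.50)/-0.3 = 9.24 s

Phase 2 (decelerating): v₀ = 2.73 m/s, a = -1.2 m/s².
v = v₀ + at = 2.73 + (-1.2)(1) = 1.53 m/s
Δx = v₀t + ½at² = 2.73·1 + 0.5·-1.2·1² = 2.13 m
Total time = 9.24 + 1.00 = 10.2 s

10.24 s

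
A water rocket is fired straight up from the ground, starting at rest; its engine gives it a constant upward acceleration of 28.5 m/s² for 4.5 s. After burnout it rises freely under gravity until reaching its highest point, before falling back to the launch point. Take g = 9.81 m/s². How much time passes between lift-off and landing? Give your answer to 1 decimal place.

Phase 1 (powered ascent): v₀ = 0 m/s, a = 28.5 m/s².
v = v₀ + at = 0 + (28.5)(4.5) = 128 m/s
Δx = v₀t + ½at² = 0·4.5 + 0.5·28.5·4.5² = 289 m

Phase 2 (coasting upward): v₀ = 128 m/s, a = -9.81 m/s².
v = v₀ + at → t = (0 − 128) / -9.81 = 13.1 s
v² = v₀² + 2aΔx → Δx = (0² − 128²)/(2·-9.81) = 838 m

Phase 3 (free fall): v₀ = 0 m/s, a = -9.81 m/s².
Falls 1130 m from rest: t = √(2·1130/9.81) = 15.2 s; v = g·t = 149 m/s.
Total time = 4.50 + 13.1 + 15.2 = 32.7 s

32.7 s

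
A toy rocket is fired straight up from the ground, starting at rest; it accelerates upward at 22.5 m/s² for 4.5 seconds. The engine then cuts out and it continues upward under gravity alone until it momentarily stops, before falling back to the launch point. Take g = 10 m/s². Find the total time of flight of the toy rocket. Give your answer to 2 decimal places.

Phase 1 (powered ascent): v₀ = 0 m/s, a = 22.5 m/s².
v = v₀ + at = 0 + (22.5)(4.5) = 101 m/s
Δx = v₀t + ½at² = 0·4.5 + 0.5·22.5·4.5² = 228 m

Phase 2 (coasting upward): v₀ = 101 m/s, a = -10 m/s².
v = v₀ + at → t = (0 − 101) / -10 = 10.1 s
v² = v₀² + 2aΔx → Δx = (0² − 101²)/(2·-10) = 513 m

Phase 3 (free fall): v₀ = 0 m/s, a = -10 m/s².
Falls 740 m from rest: t = √(2·740/10) = 12.2 s; v = g·t = 122 m/s.
Total time = 4.50 + 10.1 + 12.2 = 26.8 s

26.79 s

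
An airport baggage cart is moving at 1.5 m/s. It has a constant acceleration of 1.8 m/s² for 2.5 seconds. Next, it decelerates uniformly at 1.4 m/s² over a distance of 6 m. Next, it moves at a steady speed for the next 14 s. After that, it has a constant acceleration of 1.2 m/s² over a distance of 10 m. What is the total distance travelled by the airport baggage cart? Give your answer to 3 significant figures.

86.7 m

Phase 1 (accelerating): v₀ = 1.50 m/s, a = 1.8 m/s².
v = v₀ + at = 1.50 + (1.8)(2.5) = 6.00 m/s
Δx = v₀t + ½at² = 1.50·2.5 + 0.5·1.8·2.5² = 9.38 m

Phase 2 (decelerating): v₀ = 6.00 m/s, a = -1.4 m/s².
v² = v₀² + 2aΔx = 6.00² + 2·-1.4·6 = 19.2 → v = 4.38 m/s
t = (v − v₀)/a = (4.38 − 6.00)/-1.4 = 1.16 s

Phase 3 (constant speed): v₀ = 4.38 m/s, a = 0 m/s².
v = v₀ + at = 4.38 + (0)(14) = 4.38 m/s
Δx = v₀t + ½at² = 4.38·14 + 0.5·0·14² = 61.3 m

Phase 4 (accelerating): v₀ = 4.38 m/s, a = 1.2 m/s².
v² = v₀² + 2aΔx = 4.38² + 2·1.2·10 = 43.2 → v = 6.57 m/s
t = (v − v₀)/a = (6.57 − 4.38)/1.2 = 1.83 s
Total distance = 9.38 + 6.00 + 61.3 + 10.0 = 86.7 m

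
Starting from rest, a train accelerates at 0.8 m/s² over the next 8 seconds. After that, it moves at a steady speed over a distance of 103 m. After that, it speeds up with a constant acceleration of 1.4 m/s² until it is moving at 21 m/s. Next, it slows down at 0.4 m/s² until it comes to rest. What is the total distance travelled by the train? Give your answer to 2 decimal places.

Phase 1 (accelerating): v₀ = 0 m/s, a = 0.8 m/s².
v = v₀ + at = 0 + (0.8)(8) = 6.40 m/s
Δx = v₀t + ½at² = 0·8 + 0.5·0.8·8² = 25.6 m

Phase 2 (constant speed): v₀ = 6.40 m/s, a = 0 m/s².
Constant speed: t = d/v = 103/6.40 = 16.1 s

Phase 3 (accelerating): v₀ = 6.40 m/s, a = 1.4 m/s².
v = v₀ + at → t = (21 − 6.40) / 1.4 = 10.4 s
v² = v₀² + 2aΔx → Δx = (21² − 6.40²)/(2·1.4) = 143 m

Phase 4 (decelerating): v₀ = 21.0 m/s, a = -0.4 m/s².
v = v₀ + at → t = (0 − 21.0) / -0.4 = 52.5 s
v² = v₀² + 2aΔx → Δx = (0² − 21.0²)/(2·-0.4) = 551 m
Total distance = 25.6 + 103 + 143 + 551 = 823 m

822.72 m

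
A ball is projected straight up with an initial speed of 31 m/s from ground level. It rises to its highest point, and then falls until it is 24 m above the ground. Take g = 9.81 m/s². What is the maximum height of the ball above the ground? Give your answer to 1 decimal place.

49.0 m

Phase 1 (rising): v₀ = 31.0 m/s, a = -9.81 m/s².
v = v₀ + at → t = (0 − 31.0) / -9.81 = 3.16 s
v² = v₀² + 2aΔx → Δx = (0² − 31.0²)/(2·-9.81) = 49.0 m
Maximum height = 49.0 m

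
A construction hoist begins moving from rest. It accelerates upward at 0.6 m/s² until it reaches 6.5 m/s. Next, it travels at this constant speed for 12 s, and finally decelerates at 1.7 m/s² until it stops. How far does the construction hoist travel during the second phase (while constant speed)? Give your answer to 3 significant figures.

Phase 1 (accelerating): v₀ = 0 m/s, a = 0.6 m/s².
v = v₀ + at → t = (6.5 − 0) / 0.6 = 10.8 s
v² = v₀² + 2aΔx → Δx = (6.5² − 0²)/(2·0.6) = 35.2 m

Phase 2 (constant speed): v₀ = 6.50 m/s, a = 0 m/s².
v = v₀ + at = 6.50 + (0)(12) = 6.50 m/s
Δx = v₀t + ½at² = 6.50·12 + 0.5·0·12² = 78.0 m
Distance in phase 2 = 78.0 m

78.0 m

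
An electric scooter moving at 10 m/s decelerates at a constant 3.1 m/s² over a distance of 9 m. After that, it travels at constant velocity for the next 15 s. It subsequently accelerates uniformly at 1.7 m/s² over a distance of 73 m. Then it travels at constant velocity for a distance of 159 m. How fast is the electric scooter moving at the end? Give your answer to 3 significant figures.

17.1 m/s

Phase 1 (decelerating): v₀ = 10.0 m/s, a = -3.1 m/s².
v² = v₀² + 2aΔx = 10.0² + 2·-3.1·9 = 44.2 → v = 6.65 m/s
t = (v − v₀)/a = (6.65 − 10.0)/-3.1 = 1.08 s

Phase 2 (constant speed): v₀ = 6.65 m/s, a = 0 m/s².
v = v₀ + at = 6.65 + (0)(15) = 6.65 m/s
Δx = v₀t + ½at² = 6.65·15 + 0.5·0·15² = 99.7 m

Phase 3 (accelerating): v₀ = 6.65 m/s, a = 1.7 m/s².
v² = v₀² + 2aΔx = 6.65² + 2·1.7·73 = 292 → v = 17.1 m/s
t = (v − v₀)/a = (17.1 − 6.65)/1.7 = 6.15 s

Phase 4 (constant speed): v₀ = 17.1 m/s, a = 0 m/s².
Constant speed: t = d/v = 159/17.1 = 9.30 s
Final speed = 17.1 m/s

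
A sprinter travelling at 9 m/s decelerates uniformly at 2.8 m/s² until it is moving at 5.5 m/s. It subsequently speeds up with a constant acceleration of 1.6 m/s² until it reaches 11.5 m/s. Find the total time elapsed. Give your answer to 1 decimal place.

5.0 s

Phase 1 (decelerating): v₀ = 9.00 m/s, a = -2.8 m/s².
v = v₀ + at → t = (5.5 − 9.00) / -2.8 = 1.25 s
v² = v₀² + 2aΔx → Δx = (5.5² − 9.00²)/(2·-2.8) = 9.06 m

Phase 2 (accelerating): v₀ = 5.50 m/s, a = 1.6 m/s².
v = v₀ + at → t = (11.5 − 5.50) / 1.6 = 3.75 s
v² = v₀² + 2aΔx → Δx = (11.5² − 5.50²)/(2·1.6) = 31.9 m
Total time = 1.25 + 3.75 = 5.00 s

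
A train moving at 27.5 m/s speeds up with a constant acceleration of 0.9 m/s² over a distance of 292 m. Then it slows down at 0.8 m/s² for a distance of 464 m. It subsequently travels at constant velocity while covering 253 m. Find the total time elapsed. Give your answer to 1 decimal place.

35.8 s

Phase 1 (accelerating): v₀ = 27.5 m/s, a = 0.9 m/s².
v² = v₀² + 2aΔx = 27.5² + 2·0.9·292 = 1280 → v = 35.8 m/s
t = (v − v₀)/a = (35.8 − 27.5)/0.9 = 9.23 s

Phase 2 (decelerating): v₀ = 35.8 m/s, a = -0.8 m/s².
v² = v₀² + 2aΔx = 35.8² + 2·-0.8·464 = 539 → v = 23.2 m/s
t = (v − v₀)/a = (23.2 − 35.8)/-0.8 = 15.7 s

Phase 3 (constant speed): v₀ = 23.2 m/s, a = 0 m/s².
Constant speed: t = d/v = 253/23.2 = 10.9 s
Total time = 9.23 + 15.7 + 10.9 = 35.8 s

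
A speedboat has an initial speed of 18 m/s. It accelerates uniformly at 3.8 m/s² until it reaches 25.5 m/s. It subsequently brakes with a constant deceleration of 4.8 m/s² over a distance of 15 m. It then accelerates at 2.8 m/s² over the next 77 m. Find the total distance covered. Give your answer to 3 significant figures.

135 m

Phase 1 (accelerating): v₀ = 18.0 m/s, a = 3.8 m/s².
v = v₀ + at → t = (25.5 − 18.0) / 3.8 = 1.97 s
v² = v₀² + 2aΔx → Δx = (25.5² − 18.0²)/(2·3.8) = 42.9 m

Phase 2 (decelerating): v₀ = 25.5 m/s, a = -4.8 m/s².
v² = v₀² + 2aΔx = 25.5² + 2·-4.8·15 = 506 → v = 22.5 m/s
t = (v − v₀)/a = (22.5 − 25.5)/-4.8 = 0.625 s

Phase 3 (accelerating): v₀ = 22.5 m/s, a = 2.8 m/s².
v² = v₀² + 2aΔx = 22.5² + 2·2.8·77 = 937 → v = 30.6 m/s
t = (v − v₀)/a = (30.6 − 22.5)/2.8 = 2.90 s
Total distance = 42.9 + 15.0 + 77.0 = 135 m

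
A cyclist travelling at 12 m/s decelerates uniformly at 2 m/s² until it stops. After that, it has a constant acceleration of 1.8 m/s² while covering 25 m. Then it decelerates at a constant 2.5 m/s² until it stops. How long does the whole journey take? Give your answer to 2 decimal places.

Phase 1 (decelerating): v₀ = 12.0 m/s, a = -2 m/s².
v = v₀ + at → t = (0 − 12.0) / -2 = 6.00 s
v² = v₀² + 2aΔx → Δx = (0² − 12.0²)/(2·-2) = 36.0 m

Phase 2 (accelerating): v₀ = 0 m/s, a = 1.8 m/s².
v² = v₀² + 2aΔx = 0² + 2·1.8·25 = 90.0 → v = 9.49 m/s
t = (v − v₀)/a = (9.49 − 0)/1.8 = 5.27 s

Phase 3 (decelerating): v₀ = 9.49 m/s, a = -2.5 m/s².
v = v₀ + at → t = (0 − 9.49) / -2.5 = 3.79 s
v² = v₀² + 2aΔx → Δx = (0² − 9.49²)/(2·-2.5) = 18.0 m
Total time = 6.00 + 5.27 + 3.79 = 15.1 s

15.07 s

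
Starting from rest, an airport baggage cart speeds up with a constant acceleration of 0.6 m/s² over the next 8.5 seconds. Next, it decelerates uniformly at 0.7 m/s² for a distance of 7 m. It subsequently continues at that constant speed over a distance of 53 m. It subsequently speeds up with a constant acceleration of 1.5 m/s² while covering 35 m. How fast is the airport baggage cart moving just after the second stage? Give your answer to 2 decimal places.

4.03 m/s

Phase 1 (accelerating): v₀ = 0 m/s, a = 0.6 m/s².
v = v₀ + at = 0 + (0.6)(8.5) = 5.10 m/s
Δx = v₀t + ½at² = 0·8.5 + 0.5·0.6·8.5² = 21.7 m

Phase 2 (decelerating): v₀ = 5.10 m/s, a = -0.7 m/s².
v² = v₀² + 2aΔx = 5.10² + 2·-0.7·7 = 16.2 → v = 4.03 m/s
t = (v − v₀)/a = (4.03 − 5.10)/-0.7 = 1.53 s
Speed at end of phase 2 = 4.03 m/s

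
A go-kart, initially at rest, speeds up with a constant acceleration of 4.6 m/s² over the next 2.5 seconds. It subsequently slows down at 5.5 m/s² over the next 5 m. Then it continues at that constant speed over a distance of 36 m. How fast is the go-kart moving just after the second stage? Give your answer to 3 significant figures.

8.79 m/s

Phase 1 (accelerating): v₀ = 0 m/s, a = 4.6 m/s².
v = v₀ + at = 0 + (4.6)(2.5) = 11.5 m/s
Δx = v₀t + ½at² = 0·2.5 + 0.5·4.6·2.5² = 14.4 m

Phase 2 (decelerating): v₀ = 11.5 m/s, a = -5.5 m/s².
v² = v₀² + 2aΔx = 11.5² + 2·-5.5·5 = 77.2 → v = 8.79 m/s
t = (v − v₀)/a = (8.79 − 11.5)/-5.5 = 0.493 s
Speed at end of phase 2 = 8.79 m/s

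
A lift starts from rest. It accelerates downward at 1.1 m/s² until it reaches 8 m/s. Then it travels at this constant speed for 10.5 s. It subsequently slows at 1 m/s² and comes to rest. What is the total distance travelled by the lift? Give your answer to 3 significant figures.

145 m

Phase 1 (accelerating): v₀ = 0 m/s, a = 1.1 m/s².
v = v₀ + at → t = (8 − 0) / 1.1 = 7.27 s
v² = v₀² + 2aΔx → Δx = (8² − 0²)/(2·1.1) = 29.1 m

Phase 2 (constant speed): v₀ = 8.00 m/s, a = 0 m/s².
v = v₀ + at = 8.00 + (0)(10.5) = 8.00 m/s
Δx = v₀t + ½at² = 8.00·10.5 + 0.5·0·10.5² = 84.0 m

Phase 3 (decelerating): v₀ = 8.00 m/s, a = -1 m/s².
v = v₀ + at → t = (0 − 8.00) / -1 = 8.00 s
v² = v₀² + 2aΔx → Δx = (0² − 8.00²)/(2·-1) = 32.0 m
Total distance = 29.1 + 84.0 + 32.0 = 145 m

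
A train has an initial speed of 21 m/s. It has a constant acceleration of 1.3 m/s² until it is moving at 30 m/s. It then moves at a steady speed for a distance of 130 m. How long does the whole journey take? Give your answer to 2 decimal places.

11.26 s

Phase 1 (accelerating): v₀ = 21.0 m/s, a = 1.3 m/s².
v = v₀ + at → t = (30 − 21.0) / 1.3 = 6.92 s
v² = v₀² + 2aΔx → Δx = (30² − 21.0²)/(2·1.3) = 177 m

Phase 2 (constant speed): v₀ = 30.0 m/s, a = 0 m/s².
Constant speed: t = d/v = 130/30.0 = 4.33 s
Total time = 6.92 + 4.33 = 11.3 s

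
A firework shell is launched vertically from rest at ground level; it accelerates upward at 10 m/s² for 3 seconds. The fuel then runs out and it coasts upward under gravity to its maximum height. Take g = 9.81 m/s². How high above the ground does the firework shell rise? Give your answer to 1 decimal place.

Phase 1 (powered ascent): v₀ = 0 m/s, a = 10 m/s².
v = v₀ + at = 0 + (10)(3) = 30.0 m/s
Δx = v₀t + ½at² = 0·3 + 0.5·10·3² = 45.0 m

Phase 2 (coasting upward): v₀ = 30.0 m/s, a = -9.81 m/s².
v = v₀ + at → t = (0 − 30.0) / -9.81 = 3.06 s
v² = v₀² + 2aΔx → Δx = (0² − 30.0²)/(2·-9.81) = 45.9 m
Maximum height = 45.0 + 45.9 = 90.9 m

90.9 m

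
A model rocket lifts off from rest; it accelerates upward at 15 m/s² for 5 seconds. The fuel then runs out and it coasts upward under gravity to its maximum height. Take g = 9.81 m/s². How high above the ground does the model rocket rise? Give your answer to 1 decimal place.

474.2 m

Phase 1 (powered ascent): v₀ = 0 m/s, a = 15 m/s².
v = v₀ + at = 0 + (15)(5) = 75.0 m/s
Δx = v₀t + ½at² = 0·5 + 0.5·15·5² = 188 m

Phase 2 (coasting upward): v₀ = 75.0 m/s, a = -9.81 m/s².
v = v₀ + at → t = (0 − 75.0) / -9.81 = 7.65 s
v² = v₀² + 2aΔx → Δx = (0² − 75.0²)/(2·-9.81) = 287 m
Maximum height = 188 + 287 = 474 m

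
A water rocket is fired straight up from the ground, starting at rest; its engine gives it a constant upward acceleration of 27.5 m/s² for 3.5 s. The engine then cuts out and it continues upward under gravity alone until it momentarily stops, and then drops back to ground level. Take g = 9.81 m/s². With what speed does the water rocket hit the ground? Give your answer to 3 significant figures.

112 m/s

Phase 1 (powered ascent): v₀ = 0 m/s, a = 27.5 m/s².
v = v₀ + at = 0 + (27.5)(3.5) = 96.2 m/s
Δx = v₀t + ½at² = 0·3.5 + 0.5·27.5·3.5² = 168 m

Phase 2 (coasting upward): v₀ = 96.2 m/s, a = -9.81 m/s².
v = v₀ + at → t = (0 − 96.2) / -9.81 = 9.81 s
v² = v₀² + 2aΔx → Δx = (0² − 96.2²)/(2·-9.81) = 472 m

Phase 3 (free fall): v₀ = 0 m/s, a = -9.81 m/s².
Falls 641 m from rest: t = √(2·641/9.81) = 11.4 s; v = g·t = 112 m/s.
Impact speed = 112 m/s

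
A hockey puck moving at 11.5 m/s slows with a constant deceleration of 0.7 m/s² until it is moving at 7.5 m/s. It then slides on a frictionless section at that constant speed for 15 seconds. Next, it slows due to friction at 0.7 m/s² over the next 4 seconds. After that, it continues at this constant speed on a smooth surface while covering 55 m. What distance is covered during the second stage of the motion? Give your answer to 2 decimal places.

112.50 m

Phase 1 (decelerating): v₀ = 11.5 m/s, a = -0.7 m/s².
v = v₀ + at → t = (7.5 − 11.5) / -0.7 = 5.71 s
v² = v₀² + 2aΔx → Δx = (7.5² − 11.5²)/(2·-0.7) = 54.3 m

Phase 2 (constant speed): v₀ = 7.50 m/s, a = 0 m/s².
v = v₀ + at = 7.50 + (0)(15) = 7.50 m/s
Δx = v₀t + ½at² = 7.50·15 + 0.5·0·15² = 112 m
Distance in phase 2 = 112 m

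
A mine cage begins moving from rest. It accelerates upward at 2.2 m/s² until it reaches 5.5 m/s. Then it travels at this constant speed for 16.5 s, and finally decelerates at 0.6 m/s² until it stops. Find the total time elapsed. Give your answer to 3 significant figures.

Phase 1 (accelerating): v₀ = 0 m/s, a = 2.2 m/s².
v = v₀ + at → t = (5.5 − 0) / 2.2 = 2.50 s
v² = v₀² + 2aΔx → Δx = (5.5² − 0²)/(2·2.2) = 6.87 m

Phase 2 (constant speed): v₀ = 5.50 m/s, a = 0 m/s².
v = v₀ + at = 5.50 + (0)(16.5) = 5.50 m/s
Δx = v₀t + ½at² = 5.50·16.5 + 0.5·0·16.5² = 90.8 m

Phase 3 (decelerating): v₀ = 5.50 m/s, a = -0.6 m/s².
v = v₀ + at → t = (0 − 5.50) / -0.6 = 9.17 s
v² = v₀² + 2aΔx → Δx = (0² − 5.50²)/(2·-0.6) = 25.2 m
Total time = 2.50 + 16.5 + 9.17 = 28.2 s

28.2 s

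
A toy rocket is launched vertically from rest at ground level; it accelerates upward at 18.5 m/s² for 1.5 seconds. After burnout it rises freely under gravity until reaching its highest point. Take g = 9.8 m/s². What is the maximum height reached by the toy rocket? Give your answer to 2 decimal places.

60.10 m

Phase 1 (powered ascent): v₀ = 0 m/s, a = 18.5 m/s².
v = v₀ + at = 0 + (18.5)(1.5) = 27.8 m/s
Δx = v₀t + ½at² = 0·1.5 + 0.5·18.5·1.5² = 20.8 m

Phase 2 (coasting upward): v₀ = 27.8 m/s, a = -9.8 m/s².
v = v₀ + at → t = (0 − 27.8) / -9.8 = 2.83 s
v² = v₀² + 2aΔx → Δx = (0² − 27.8²)/(2·-9.8) = 39.3 m
Maximum height = 20.8 + 39.3 = 60.1 m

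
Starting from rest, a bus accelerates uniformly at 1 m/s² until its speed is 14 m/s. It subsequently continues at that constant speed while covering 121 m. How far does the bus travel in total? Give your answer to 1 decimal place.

219.0 m

Phase 1 (accelerating): v₀ = 0 m/s, a = 1 m/s².
v = v₀ + at → t = (14 − 0) / 1 = 14.0 s
v² = v₀² + 2aΔx → Δx = (14² − 0²)/(2·1) = 98.0 m

Phase 2 (constant speed): v₀ = 14.0 m/s, a = 0 m/s².
Constant speed: t = d/v = 121/14.0 = 8.64 s
Total distance = 98.0 + 121 = 219 m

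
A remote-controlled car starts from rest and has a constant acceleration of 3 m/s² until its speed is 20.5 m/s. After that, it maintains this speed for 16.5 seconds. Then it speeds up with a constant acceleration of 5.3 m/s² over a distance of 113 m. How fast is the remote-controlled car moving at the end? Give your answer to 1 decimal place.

Phase 1 (accelerating): v₀ = 0 m/s, a = 3 m/s².
v = v₀ + at → t = (20.5 − 0) / 3 = 6.83 s
v² = v₀² + 2aΔx → Δx = (20.5² − 0²)/(2·3) = 70.0 m

Phase 2 (constant speed): v₀ = 20.5 m/s, a = 0 m/s².
v = v₀ + at = 20.5 + (0)(16.5) = 20.5 m/s
Δx = v₀t + ½at² = 20.5·16.5 + 0.5·0·16.5² = 338 m

Phase 3 (accelerating): v₀ = 20.5 m/s, a = 5.3 m/s².
v² = v₀² + 2aΔx = 20.5² + 2·5.3·113 = 1620 → v = 40.2 m/s
t = (v − v₀)/a = (40.2 − 20.5)/5.3 = 3.72 s
Final speed = 40.2 m/s

40.2 m/s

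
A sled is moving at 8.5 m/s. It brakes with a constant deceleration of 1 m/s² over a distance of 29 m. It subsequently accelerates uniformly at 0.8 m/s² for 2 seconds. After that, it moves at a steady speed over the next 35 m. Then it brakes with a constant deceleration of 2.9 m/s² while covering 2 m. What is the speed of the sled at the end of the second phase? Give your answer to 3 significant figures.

Phase 1 (decelerating): v₀ = 8.50 m/s, a = -1 m/s².
v² = v₀² + 2aΔx = 8.50² + 2·-1·29 = 14.2 → v = 3.77 m/s
t = (v − v₀)/a = (3.77 − 8.50)/-1 = 4.73 s

Phase 2 (accelerating): v₀ = 3.77 m/s, a = 0.8 m/s².
v = v₀ + at = 3.77 + (0.8)(2) = 5.37 m/s
Δx = v₀t + ½at² = 3.77·2 + 0.5·0.8·2² = 9.15 m
Speed at end of phase 2 = 5.37 m/s

5.37 m/s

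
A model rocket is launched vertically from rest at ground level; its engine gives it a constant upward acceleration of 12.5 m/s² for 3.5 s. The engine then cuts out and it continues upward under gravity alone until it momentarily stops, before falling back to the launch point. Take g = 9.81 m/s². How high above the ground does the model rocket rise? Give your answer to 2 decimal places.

Phase 1 (powered ascent): v₀ = 0 m/s, a = 12.5 m/s².
v = v₀ + at = 0 + (12.5)(3.5) = 43.8 m/s
Δx = v₀t + ½at² = 0·3.5 + 0.5·12.5·3.5² = 76.6 m

Phase 2 (coasting upward): v₀ = 43.8 m/s, a = -9.81 m/s².
v = v₀ + at → t = (0 − 43.8) / -9.81 = 4.46 s
v² = v₀² + 2aΔx → Δx = (0² − 43.8²)/(2·-9.81) = 97.6 m
Maximum height = 76.6 + 97.6 = 174 m

174.12 m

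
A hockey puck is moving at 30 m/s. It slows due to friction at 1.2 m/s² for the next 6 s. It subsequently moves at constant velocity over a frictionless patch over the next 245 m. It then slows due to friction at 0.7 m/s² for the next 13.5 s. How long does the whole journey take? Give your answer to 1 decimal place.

30.2 s

Phase 1 (decelerating): v₀ = 30.0 m/s, a = -1.2 m/s².
v = v₀ + at = 30.0 + (-1.2)(6) = 22.8 m/s
Δx = v₀t + ½at² = 30.0·6 + 0.5·-1.2·6² = 158 m

Phase 2 (constant speed): v₀ = 22.8 m/s, a = 0 m/s².
Constant speed: t = d/v = 245/22.8 = 10.7 s

Phase 3 (decelerating): v₀ = 22.8 m/s, a = -0.7 m/s².
v = v₀ + at = 22.8 + (-0.7)(13.5) = 13.4 m/s
Δx = v₀t + ½at² = 22.8·13.5 + 0.5·-0.7·13.5² = 244 m
Total time = 6.00 + 10.7 + 13.5 = 30.2 s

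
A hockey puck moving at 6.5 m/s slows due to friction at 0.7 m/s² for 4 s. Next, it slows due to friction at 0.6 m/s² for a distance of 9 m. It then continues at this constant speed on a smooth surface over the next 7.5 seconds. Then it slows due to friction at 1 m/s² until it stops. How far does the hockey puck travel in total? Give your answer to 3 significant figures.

Phase 1 (decelerating): v₀ = 6.50 m/s, a = -0.7 m/s².
v = v₀ + at = 6.50 + (-0.7)(4) = 3.70 m/s
Δx = v₀t + ½at² = 6.50·4 + 0.5·-0.7·4² = 20.4 m

Phase 2 (decelerating): v₀ = 3.70 m/s, a = -0.6 m/s².
v² = v₀² + 2aΔx = 3.70² + 2·-0.6·9 = 2.89 → v = 1.70 m/s
t = (v − v₀)/a = (1.70 − 3.70)/-0.6 = 3.33 s

Phase 3 (constant speed): v₀ = 1.70 m/s, a = 0 m/s².
v = v₀ + at = 1.70 + (0)(7.5) = 1.70 m/s
Δx = v₀t + ½at² = 1.70·7.5 + 0.5·0·7.5² = 12.8 m

Phase 4 (decelerating): v₀ = 1.70 m/s, a = -1 m/s².
v = v₀ + at → t = (0 − 1.70) / -1 = 1.70 s
v² = v₀² + 2aΔx → Δx = (0² − 1.70²)/(2·-1) = 1.45 m
Total distance = 20.4 + 9.00 + 12.8 + 1.45 = 43.6 m

43.6 m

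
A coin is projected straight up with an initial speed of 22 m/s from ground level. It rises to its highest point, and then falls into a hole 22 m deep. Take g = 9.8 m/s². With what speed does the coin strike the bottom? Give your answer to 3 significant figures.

30.3 m/s

Phase 1 (rising): v₀ = 22.0 m/s, a = -9.8 m/s².
v = v₀ + at → t = (0 − 22.0) / -9.8 = 2.24 s
v² = v₀² + 2aΔx → Δx = (0² − 22.0²)/(2·-9.8) = 24.7 m

Phase 2 (falling): v₀ = 0 m/s, a = -9.8 m/s².
Falls 46.7 m from rest: t = √(2·46.7/9.8) = 3.09 s; v = g·t = 30.3 m/s.
Final speed = 30.3 m/s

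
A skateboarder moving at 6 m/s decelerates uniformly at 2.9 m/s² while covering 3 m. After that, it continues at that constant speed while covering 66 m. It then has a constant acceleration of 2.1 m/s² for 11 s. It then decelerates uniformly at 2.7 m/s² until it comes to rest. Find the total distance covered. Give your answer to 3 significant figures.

383 m

Phase 1 (decelerating): v₀ = 6.00 m/s, a = -2.9 m/s².
v² = v₀² + 2aΔx = 6.00² + 2·-2.9·3 = 18.6 → v = 4.31 m/s
t = (v − v₀)/a = (4.31 − 6.00)/-2.9 = 0.582 s

Phase 2 (constant speed): v₀ = 4.31 m/s, a = 0 m/s².
Constant speed: t = d/v = 66/4.31 = 15.3 s

Phase 3 (accelerating): v₀ = 4.31 m/s, a = 2.1 m/s².
v = v₀ + at = 4.31 + (2.1)(11) = 27.4 m/s
Δx = v₀t + ½at² = 4.31·11 + 0.5·2.1·11² = 174 m

Phase 4 (decelerating): v₀ = 27.4 m/s, a = -2.7 m/s².
v = v₀ + at → t = (0 − 27.4) / -2.7 = 10.2 s
v² = v₀² + 2aΔx → Δx = (0² − 27.4²)/(2·-2.7) = 139 m
Total distance = 3.00 + 66.0 + 174 + 139 = 383 m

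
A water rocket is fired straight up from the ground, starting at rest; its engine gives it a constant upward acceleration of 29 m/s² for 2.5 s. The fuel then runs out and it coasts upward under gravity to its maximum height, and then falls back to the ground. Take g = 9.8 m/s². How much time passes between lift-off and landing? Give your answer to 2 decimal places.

Phase 1 (powered ascent): v₀ = 0 m/s, a = 29 m/s².
v = v₀ + at = 0 + (29)(2.5) = 72.5 m/s
Δx = v₀t + ½at² = 0·2.5 + 0.5·29·2.5² = 90.6 m

Phase 2 (coasting upward): v₀ = 72.5 m/s, a = -9.8 m/s².
v = v₀ + at → t = (0 − 72.5) / -9.8 = 7.40 s
v² = v₀² + 2aΔx → Δx = (0² − 72.5²)/(2·-9.8) = 268 m

Phase 3 (free fall): v₀ = 0 m/s, a = -9.8 m/s².
Falls 359 m from rest: t = √(2·359/9.8) = 8.56 s; v = g·t = 83.9 m/s.
Total time = 2.50 + 7.40 + 8.56 = 18.5 s

18.46 s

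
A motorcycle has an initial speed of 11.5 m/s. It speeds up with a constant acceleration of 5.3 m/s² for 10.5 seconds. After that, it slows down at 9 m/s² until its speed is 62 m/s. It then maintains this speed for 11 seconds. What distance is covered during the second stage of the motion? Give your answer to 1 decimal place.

Phase 1 (accelerating): v₀ = 11.5 m/s, a = 5.3 m/s².
v = v₀ + at = 11.5 + (5.3)(10.5) = 67.2 m/s
Δx = v₀t + ½at² = 11.5·10.5 + 0.5·5.3·10.5² = 413 m

Phase 2 (decelerating): v₀ = 67.2 m/s, a = -9 m/s².
v = v₀ + at → t = (62 − 67.2) / -9 = 0.572 s
v² = v₀² + 2aΔx → Δx = (62² − 67.2²)/(2·-9) = 37.0 m
Distance in phase 2 = 37.0 m

37.0 m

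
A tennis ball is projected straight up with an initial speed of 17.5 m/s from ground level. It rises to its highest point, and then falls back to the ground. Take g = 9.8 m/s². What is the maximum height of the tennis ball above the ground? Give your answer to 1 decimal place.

15.6 m

Phase 1 (rising): v₀ = 17.5 m/s, a = -9.8 m/s².
v = v₀ + at → t = (0 − 17.5) / -9.8 = 1.79 s
v² = v₀² + 2aΔx → Δx = (0² − 17.5²)/(2·-9.8) = 15.6 m
Maximum height = 15.6 m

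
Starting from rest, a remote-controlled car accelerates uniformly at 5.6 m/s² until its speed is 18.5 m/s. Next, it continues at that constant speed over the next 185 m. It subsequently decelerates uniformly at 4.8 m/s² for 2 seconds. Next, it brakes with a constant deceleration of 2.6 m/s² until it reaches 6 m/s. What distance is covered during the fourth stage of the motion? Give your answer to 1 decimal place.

8.3 m

Phase 1 (accelerating): v₀ = 0 m/s, a = 5.6 m/s².
v = v₀ + at → t = (18.5 − 0) / 5.6 = 3.30 s
v² = v₀² + 2aΔx → Δx = (18.5² − 0²)/(2·5.6) = 30.6 m

Phase 2 (constant speed): v₀ = 18.5 m/s, a = 0 m/s².
Constant speed: t = d/v = 185/18.5 = 10.0 s

Phase 3 (decelerating): v₀ = 18.5 m/s, a = -4.8 m/s².
v = v₀ + at = 18.5 + (-4.8)(2) = 8.90 m/s
Δx = v₀t + ½at² = 18.5·2 + 0.5·-4.8·2² = 27.4 m

Phase 4 (decelerating): v₀ = 8.90 m/s, a = -2.6 m/s².
v = v₀ + at → t = (6 − 8.90) / -2.6 = 1.12 s
v² = v₀² + 2aΔx → Δx = (6² − 8.90²)/(2·-2.6) = 8.31 m
Distance in phase 4 = 8.31 m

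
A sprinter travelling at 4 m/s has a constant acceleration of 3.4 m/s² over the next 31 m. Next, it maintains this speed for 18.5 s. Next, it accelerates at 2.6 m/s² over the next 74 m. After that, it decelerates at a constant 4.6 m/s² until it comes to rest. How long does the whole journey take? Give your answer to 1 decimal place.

Phase 1 (accelerating): v₀ = 4.00 m/s, a = 3.4 m/s².
v² = v₀² + 2aΔx = 4.00² + 2·3.4·31 = 227 → v = 15.1 m/s
t = (v − v₀)/a = (15.1 − 4.00)/3.4 = 3.25 s

Phase 2 (constant speed): v₀ = 15.1 m/s, a = 0 m/s².
v = v₀ + at = 15.1 + (0)(18.5) = 15.1 m/s
Δx = v₀t + ½at² = 15.1·18.5 + 0.5·0·18.5² = 279 m

Phase 3 (accelerating): v₀ = 15.1 m/s, a = 2.6 m/s².
v² = v₀² + 2aΔx = 15.1² + 2·2.6·74 = 612 → v = 24.7 m/s
t = (v − v₀)/a = (24.7 − 15.1)/2.6 = 3.72 s

Phase 4 (decelerating): v₀ = 24.7 m/s, a = -4.6 m/s².
v = v₀ + at → t = (0 − 24.7) / -4.6 = 5.38 s
v² = v₀² + 2aΔx → Δx = (0² − 24.7²)/(2·-4.6) = 66.5 m
Total time = 3.25 + 18.5 + 3.72 + 5.38 = 30.8 s

30.8 s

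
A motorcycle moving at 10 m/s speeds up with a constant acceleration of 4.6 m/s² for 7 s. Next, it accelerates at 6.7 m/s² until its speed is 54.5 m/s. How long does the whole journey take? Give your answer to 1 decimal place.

8.8 s

Phase 1 (accelerating): v₀ = 10.0 m/s, a = 4.6 m/s².
v = v₀ + at = 10.0 + (4.6)(7) = 42.2 m/s
Δx = v₀t + ½at² = 10.0·7 + 0.5·4.6·7² = 183 m

Phase 2 (accelerating): v₀ = 42.2 m/s, a = 6.7 m/s².
v = v₀ + at → t = (54.5 − 42.2) / 6.7 = 1.84 s
v² = v₀² + 2aΔx → Δx = (54.5² − 42.2²)/(2·6.7) = 88.8 m
Total time = 7.00 + 1.84 = 8.84 s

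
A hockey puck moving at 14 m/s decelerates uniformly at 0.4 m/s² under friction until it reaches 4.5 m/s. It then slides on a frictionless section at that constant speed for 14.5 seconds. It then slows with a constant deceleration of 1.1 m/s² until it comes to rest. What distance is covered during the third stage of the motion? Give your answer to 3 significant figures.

9.20 m

Phase 1 (decelerating): v₀ = 14.0 m/s, a = -0.4 m/s².
v = v₀ + at → t = (4.5 − 14.0) / -0.4 = 23.8 s
v² = v₀² + 2aΔx → Δx = (4.5² − 14.0²)/(2·-0.4) = 220 m

Phase 2 (constant speed): v₀ = 4.50 m/s, a = 0 m/s².
v = v₀ + at = 4.50 + (0)(14.5) = 4.50 m/s
Δx = v₀t + ½at² = 4.50·14.5 + 0.5·0·14.5² = 65.2 m

Phase 3 (decelerating): v₀ = 4.50 m/s, a = -1.1 m/s².
v = v₀ + at → t = (0 − 4.50) / -1.1 = 4.09 s
v² = v₀² + 2aΔx → Δx = (0² − 4.50²)/(2·-1.1) = 9.20 m
Distance in phase 3 = 9.20 m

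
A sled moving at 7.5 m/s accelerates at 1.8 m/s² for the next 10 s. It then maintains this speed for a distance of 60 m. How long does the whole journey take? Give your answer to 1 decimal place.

12.4 s

Phase 1 (accelerating): v₀ = 7.50 m/s, a = 1.8 m/s².
v = v₀ + at = 7.50 + (1.8)(10) = 25.5 m/s
Δx = v₀t + ½at² = 7.50·10 + 0.5·1.8·10² = 165 m

Phase 2 (constant speed): v₀ = 25.5 m/s, a = 0 m/s².
Constant speed: t = d/v = 60/25.5 = 2.35 s
Total time = 10.0 + 2.35 = 12.4 s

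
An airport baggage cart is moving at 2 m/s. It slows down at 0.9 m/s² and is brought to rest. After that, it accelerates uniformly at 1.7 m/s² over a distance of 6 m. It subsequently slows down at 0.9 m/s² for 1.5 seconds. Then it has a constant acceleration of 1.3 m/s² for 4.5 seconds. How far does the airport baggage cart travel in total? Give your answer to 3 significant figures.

Phase 1 (decelerating): v₀ = 2.00 m/s, a = -0.9 m/s².
v = v₀ + at → t = (0 − 2.00) / -0.9 = 2.22 s
v² = v₀² + 2aΔx → Δx = (0² − 2.00²)/(2·-0.9) = 2.22 m

Phase 2 (accelerating): v₀ = 0 m/s, a = 1.7 m/s².
v² = v₀² + 2aΔx = 0² + 2·1.7·6 = 20.4 → v = 4.52 m/s
t = (v − v₀)/a = (4.52 − 0)/1.7 = 2.66 s

Phase 3 (decelerating): v₀ = 4.52 m/s, a = -0.9 m/s².
v = v₀ + at = 4.52 + (-0.9)(1.5) = 3.17 m/s
Δx = v₀t + ½at² = 4.52·1.5 + 0.5·-0.9·1.5² = 5.76 m

Phase 4 (accelerating): v₀ = 3.17 m/s, a = 1.3 m/s².
v = v₀ + at = 3.17 + (1.3)(4.5) = 9.02 m/s
Δx = v₀t + ½at² = 3.17·4.5 + 0.5·1.3·4.5² = 27.4 m
Total distance = 2.22 + 6.00 + 5.76 + 27.4 = 41.4 m

41.4 m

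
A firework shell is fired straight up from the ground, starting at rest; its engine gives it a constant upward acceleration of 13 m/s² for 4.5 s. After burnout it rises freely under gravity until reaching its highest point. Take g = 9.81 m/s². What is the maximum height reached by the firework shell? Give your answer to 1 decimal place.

306.1 m

Phase 1 (powered ascent): v₀ = 0 m/s, a = 13 m/s².
v = v₀ + at = 0 + (13)(4.5) = 58.5 m/s
Δx = v₀t + ½at² = 0·4.5 + 0.5·13·4.5² = 132 m

Phase 2 (coasting upward): v₀ = 58.5 m/s, a = -9.81 m/s².
v = v₀ + at → t = (0 − 58.5) / -9.81 = 5.96 s
v² = v₀² + 2aΔx → Δx = (0² − 58.5²)/(2·-9.81) = 174 m
Maximum height = 132 + 174 = 306 m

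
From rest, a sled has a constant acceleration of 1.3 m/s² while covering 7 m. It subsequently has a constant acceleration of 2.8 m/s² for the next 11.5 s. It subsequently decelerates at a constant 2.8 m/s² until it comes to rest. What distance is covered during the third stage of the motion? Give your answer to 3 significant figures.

237 m

Phase 1 (accelerating): v₀ = 0 m/s, a = 1.3 m/s².
v² = v₀² + 2aΔx = 0² + 2·1.3·7 = 18.2 → v = 4.27 m/s
t = (v − v₀)/a = (4.27 − 0)/1.3 = 3.28 s

Phase 2 (accelerating): v₀ = 4.27 m/s, a = 2.8 m/s².
v = v₀ + at = 4.27 + (2.8)(11.5) = 36.5 m/s
Δx = v₀t + ½at² = 4.27·11.5 + 0.5·2.8·11.5² = 234 m

Phase 3 (decelerating): v₀ = 36.5 m/s, a = -2.8 m/s².
v = v₀ + at → t = (0 − 36.5) / -2.8 = 13.0 s
v² = v₀² + 2aΔx → Δx = (0² − 36.5²)/(2·-2.8) = 237 m
Distance in phase 3 = 237 m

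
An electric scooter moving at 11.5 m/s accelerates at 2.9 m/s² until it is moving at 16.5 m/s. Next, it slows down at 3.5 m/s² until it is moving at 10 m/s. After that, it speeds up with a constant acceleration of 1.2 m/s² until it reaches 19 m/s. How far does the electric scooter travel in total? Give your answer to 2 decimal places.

Phase 1 (accelerating): v₀ = 11.5 m/s, a = 2.9 m/s².
v = v₀ + at → t = (16.5 − 11.5) / 2.9 = 1.72 s
v² = v₀² + 2aΔx → Δx = (16.5² − 11.5²)/(2·2.9) = 24.1 m

Phase 2 (decelerating): v₀ = 16.5 m/s, a = -3.5 m/s².
v = v₀ + at → t = (10 − 16.5) / -3.5 = 1.86 s
v² = v₀² + 2aΔx → Δx = (10² − 16.5²)/(2·-3.5) = 24.6 m

Phase 3 (accelerating): v₀ = 10.0 m/s, a = 1.2 m/s².
v = v₀ + at → t = (19 − 10.0) / 1.2 = 7.50 s
v² = v₀² + 2aΔx → Δx = (19² − 10.0²)/(2·1.2) = 109 m
Total distance = 24.1 + 24.6 + 109 = 157 m

157.50 m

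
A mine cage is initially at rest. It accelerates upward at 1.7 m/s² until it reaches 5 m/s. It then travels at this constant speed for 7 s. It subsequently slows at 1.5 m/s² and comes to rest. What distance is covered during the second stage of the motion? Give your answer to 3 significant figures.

Phase 1 (accelerating): v₀ = 0 m/s, a = 1.7 m/s².
v = v₀ + at → t = (5 − 0) / 1.7 = 2.94 s
v² = v₀² + 2aΔx → Δx = (5² − 0²)/(2·1.7) = 7.35 m

Phase 2 (constant speed): v₀ = 5.00 m/s, a = 0 m/s².
v = v₀ + at = 5.00 + (0)(7) = 5.00 m/s
Δx = v₀t + ½at² = 5.00·7 + 0.5·0·7² = 35.0 m
Distance in phase 2 = 35.0 m

35.0 m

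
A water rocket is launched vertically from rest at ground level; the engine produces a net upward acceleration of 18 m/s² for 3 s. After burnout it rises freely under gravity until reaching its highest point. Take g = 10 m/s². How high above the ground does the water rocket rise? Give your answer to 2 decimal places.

Phase 1 (powered ascent): v₀ = 0 m/s, a = 18 m/s².
v = v₀ + at = 0 + (18)(3) = 54.0 m/s
Δx = v₀t + ½at² = 0·3 + 0.5·18·3² = 81.0 m

Phase 2 (coasting upward): v₀ = 54.0 m/s, a = -10 m/s².
v = v₀ + at → t = (0 − 54.0) / -10 = 5.40 s
v² = v₀² + 2aΔx → Δx = (0² − 54.0²)/(2·-10) = 146 m
Maximum height = 81.0 + 146 = 227 m

226.80 m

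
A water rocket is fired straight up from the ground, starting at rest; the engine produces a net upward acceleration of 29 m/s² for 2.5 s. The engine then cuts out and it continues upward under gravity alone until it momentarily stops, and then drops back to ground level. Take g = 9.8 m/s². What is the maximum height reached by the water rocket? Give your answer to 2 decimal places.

358.80 m

Phase 1 (powered ascent): v₀ = 0 m/s, a = 29 m/s².
v = v₀ + at = 0 + (29)(2.5) = 72.5 m/s
Δx = v₀t + ½at² = 0·2.5 + 0.5·29·2.5² = 90.6 m

Phase 2 (coasting upward): v₀ = 72.5 m/s, a = -9.8 m/s².
v = v₀ + at → t = (0 − 72.5) / -9.8 = 7.40 s
v² = v₀² + 2aΔx → Δx = (0² − 72.5²)/(2·-9.8) = 268 m
Maximum height = 90.6 + 268 = 359 m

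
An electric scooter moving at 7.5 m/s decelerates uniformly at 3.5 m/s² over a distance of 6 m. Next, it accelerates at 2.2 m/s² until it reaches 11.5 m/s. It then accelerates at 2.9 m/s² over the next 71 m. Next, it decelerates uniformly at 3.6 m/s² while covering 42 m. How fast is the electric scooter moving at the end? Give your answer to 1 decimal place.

15.5 m/s

Phase 1 (decelerating): v₀ = 7.50 m/s, a = -3.5 m/s².
v² = v₀² + 2aΔx = 7.50² + 2·-3.5·6 = 14.2 → v = 3.77 m/s
t = (v − v₀)/a = (3.77 − 7.50)/-3.5 = 1.06 s

Phase 2 (accelerating): v₀ = 3.77 m/s, a = 2.2 m/s².
v = v₀ + at → t = (11.5 − 3.77) / 2.2 = 3.51 s
v² = v₀² + 2aΔx → Δx = (11.5² − 3.77²)/(2·2.2) = 26.8 m

Phase 3 (accelerating): v₀ = 11.5 m/s, a = 2.9 m/s².
v² = v₀² + 2aΔx = 11.5² + 2·2.9·71 = 544 → v = 23.3 m/s
t = (v − v₀)/a = (23.3 − 11.5)/2.9 = 4.08 s

Phase 4 (decelerating): v₀ = 23.3 m/s, a = -3.6 m/s².
v² = v₀² + 2aΔx = 23.3² + 2·-3.6·42 = 242 → v = 15.5 m/s
t = (v − v₀)/a = (15.5 − 23.3)/-3.6 = 2.16 s
Final speed = 15.5 m/s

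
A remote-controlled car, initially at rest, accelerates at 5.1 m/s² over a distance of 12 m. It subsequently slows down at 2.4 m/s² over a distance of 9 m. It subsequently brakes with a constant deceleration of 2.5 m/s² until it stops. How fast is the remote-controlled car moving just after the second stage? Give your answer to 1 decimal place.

Phase 1 (accelerating): v₀ = 0 m/s, a = 5.1 m/s².
v² = v₀² + 2aΔx = 0² + 2·5.1·12 = 122 → v = 11.1 m/s
t = (v − v₀)/a = (11.1 − 0)/5.1 = 2.17 s

Phase 2 (decelerating): v₀ = 11.1 m/s, a = -2.4 m/s².
v² = v₀² + 2aΔx = 11.1² + 2·-2.4·9 = 79.2 → v = 8.90 m/s
t = (v − v₀)/a = (8.90 − 11.1)/-2.4 = 0.902 s
Speed at end of phase 2 = 8.90 m/s

8.9 m/s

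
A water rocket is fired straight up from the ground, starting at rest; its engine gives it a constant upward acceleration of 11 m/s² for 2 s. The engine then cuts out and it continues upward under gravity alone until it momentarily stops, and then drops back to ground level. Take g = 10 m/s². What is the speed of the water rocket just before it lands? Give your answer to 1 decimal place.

30.4 m/s

Phase 1 (powered ascent): v₀ = 0 m/s, a = 11 m/s².
v = v₀ + at = 0 + (11)(2) = 22.0 m/s
Δx = v₀t + ½at² = 0·2 + 0.5·11·2² = 22.0 m

Phase 2 (coasting upward): v₀ = 22.0 m/s, a = -10 m/s².
v = v₀ + at → t = (0 − 22.0) / -10 = 2.20 s
v² = v₀² + 2aΔx → Δx = (0² − 22.0²)/(2·-10) = 24.2 m

Phase 3 (free fall): v₀ = 0 m/s, a = -10 m/s².
Falls 46.2 m from rest: t = √(2·46.2/10) = 3.04 s; v = g·t = 30.4 m/s.
Impact speed = 30.4 m/s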